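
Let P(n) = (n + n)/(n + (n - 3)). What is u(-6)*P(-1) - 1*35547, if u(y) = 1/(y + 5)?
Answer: -177737/5 ≈ -35547.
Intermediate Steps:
P(n) = 2*n/(-3 + 2*n) (P(n) = (2*n)/(n + (-3 + n)) = (2*n)/(-3 + 2*n) = 2*n/(-3 + 2*n))
u(y) = 1/(5 + y)
u(-6)*P(-1) - 1*35547 = (2*(-1)/(-3 + 2*(-1)))/(5 - 6) - 1*35547 = (2*(-1)/(-3 - 2))/(-1) - 35547 = -2*(-1)/(-5) - 35547 = -2*(-1)*(-1)/5 - 35547 = -1*⅖ - 35547 = -⅖ - 35547 = -177737/5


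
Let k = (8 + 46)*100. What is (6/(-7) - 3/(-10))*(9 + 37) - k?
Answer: -189897/35 ≈ -5425.6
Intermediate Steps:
k = 5400 (k = 54*100 = 5400)
(6/(-7) - 3/(-10))*(9 + 37) - k = (6/(-7) - 3/(-10))*(9 + 37) - 1*5400 = (6*(-⅐) - 3*(-⅒))*46 - 5400 = (-6/7 + 3/10)*46 - 5400 = -39/70*46 - 5400 = -897/35 - 5400 = -189897/35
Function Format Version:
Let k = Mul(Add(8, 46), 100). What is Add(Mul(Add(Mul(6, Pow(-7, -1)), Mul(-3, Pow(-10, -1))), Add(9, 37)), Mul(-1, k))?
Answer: Rational(-189897, 35) ≈ -5425.6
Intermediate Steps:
k = 5400 (k = Mul(54, 100) = 5400)
Add(Mul(Add(Mul(6, Pow(-7, -1)), Mul(-3, Pow(-10, -1))), Add(9, 37)), Mul(-1, k)) = Add(Mul(Add(Mul(6, Pow(-7, -1)), Mul(-3, Pow(-10, -1))), Add(9, 37)), Mul(-1, 5400)) = Add(Mul(Add(Mul(6, Rational(-1, 7)), Mul(-3, Rational(-1, 10))), 46), -5400) = Add(Mul(Add(Rational(-6, 7), Rational(3, 10)), 46), -5400) = Add(Mul(Rational(-39, 70), 46), -5400) = Add(Rational(-897, 35), -5400) = Rational(-189897, 35)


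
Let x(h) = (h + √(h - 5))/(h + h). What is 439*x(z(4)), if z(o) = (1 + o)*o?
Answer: 439/2 + 439*√15/40 ≈ 262.01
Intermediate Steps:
z(o) = o*(1 + o)
x(h) = (h + √(-5 + h))/(2*h) (x(h) = (h + √(-5 + h))/((2*h)) = (h + √(-5 + h))*(1/(2*h)) = (h + √(-5 + h))/(2*h))
439*x(z(4)) = 439*((4*(1 + 4) + √(-5 + 4*(1 + 4)))/(2*((4*(1 + 4))))) = 439*((4*5 + √(-5 + 4*5))/(2*((4*5)))) = 439*((½)*(20 + √(-5 + 20))/20) = 439*((½)*(1/20)*(20 + √15)) = 439*(½ + √15/40) = 439/2 + 439*√15/40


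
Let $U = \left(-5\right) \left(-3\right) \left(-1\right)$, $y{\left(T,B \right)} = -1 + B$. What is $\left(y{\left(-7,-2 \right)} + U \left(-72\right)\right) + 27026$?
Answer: $28103$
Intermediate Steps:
$U = -15$ ($U = 15 \left(-1\right) = -15$)
$\left(y{\left(-7,-2 \right)} + U \left(-72\right)\right) + 27026 = \left(\left(-1 - 2\right) - -1080\right) + 27026 = \left(-3 + 1080\right) + 27026 = 1077 + 27026 = 28103$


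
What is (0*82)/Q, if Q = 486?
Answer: 0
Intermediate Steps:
(0*82)/Q = (0*82)/486 = 0*(1/486) = 0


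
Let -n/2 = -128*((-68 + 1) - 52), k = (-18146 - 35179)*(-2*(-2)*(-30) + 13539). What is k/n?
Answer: 102224025/4352 ≈ 23489.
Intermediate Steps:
k = -715568175 (k = -53325*(4*(-30) + 13539) = -53325*(-120 + 13539) = -53325*13419 = -715568175)
n = -30464 (n = -(-256)*((-68 + 1) - 52) = -(-256)*(-67 - 52) = -(-256)*(-119) = -2*15232 = -30464)
k/n = -715568175/(-30464) = -715568175*(-1/30464) = 102224025/4352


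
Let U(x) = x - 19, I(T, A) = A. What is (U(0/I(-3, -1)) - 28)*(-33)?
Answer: 1551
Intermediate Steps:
U(x) = -19 + x
(U(0/I(-3, -1)) - 28)*(-33) = ((-19 + 0/(-1)) - 28)*(-33) = ((-19 + 0*(-1)) - 28)*(-33) = ((-19 + 0) - 28)*(-33) = (-19 - 28)*(-33) = -47*(-33) = 1551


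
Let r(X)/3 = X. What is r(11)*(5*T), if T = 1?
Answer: 165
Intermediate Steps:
r(X) = 3*X
r(11)*(5*T) = (3*11)*(5*1) = 33*5 = 165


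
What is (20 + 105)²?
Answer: 15625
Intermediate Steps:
(20 + 105)² = 125² = 15625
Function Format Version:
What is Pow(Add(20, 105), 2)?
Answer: 15625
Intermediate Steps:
Pow(Add(20, 105), 2) = Pow(125, 2) = 15625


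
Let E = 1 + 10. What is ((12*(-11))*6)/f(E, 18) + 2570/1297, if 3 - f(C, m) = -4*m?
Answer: -278158/32425 ≈ -8.5785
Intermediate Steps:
E = 11
f(C, m) = 3 + 4*m (f(C, m) = 3 - (-4)*m = 3 + 4*m)
((12*(-11))*6)/f(E, 18) + 2570/1297 = ((12*(-11))*6)/(3 + 4*18) + 2570/1297 = (-132*6)/(3 + 72) + 2570*(1/1297) = -792/75 + 2570/1297 = -792*1/75 + 2570/1297 = -264/25 + 2570/1297 = -278158/32425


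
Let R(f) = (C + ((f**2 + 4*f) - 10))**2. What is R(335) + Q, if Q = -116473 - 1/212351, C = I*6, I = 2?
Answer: 2738764536194615/212351 ≈ 1.2897e+10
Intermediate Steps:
C = 12 (C = 2*6 = 12)
Q = -24733158024/212351 (Q = -116473 - 1*1/212351 = -116473 - 1/212351 = -24733158024/212351 ≈ -1.1647e+5)
R(f) = (2 + f**2 + 4*f)**2 (R(f) = (12 + ((f**2 + 4*f) - 10))**2 = (12 + (-10 + f**2 + 4*f))**2 = (2 + f**2 + 4*f)**2)
R(335) + Q = (2 + 335**2 + 4*335)**2 - 24733158024/212351 = (2 + 112225 + 1340)**2 - 24733158024/212351 = 113567**2 - 24733158024/212351 = 12897463489 - 24733158024/212351 = 2738764536194615/212351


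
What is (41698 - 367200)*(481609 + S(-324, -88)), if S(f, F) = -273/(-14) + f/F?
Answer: -1724494622908/11 ≈ -1.5677e+11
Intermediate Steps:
S(f, F) = 39/2 + f/F (S(f, F) = -273*(-1/14) + f/F = 39/2 + f/F)
(41698 - 367200)*(481609 + S(-324, -88)) = (41698 - 367200)*(481609 + (39/2 - 324/(-88))) = -325502*(481609 + (39/2 - 324*(-1/88))) = -325502*(481609 + (39/2 + 81/22)) = -325502*(481609 + 255/11) = -325502*5297954/11 = -1724494622908/11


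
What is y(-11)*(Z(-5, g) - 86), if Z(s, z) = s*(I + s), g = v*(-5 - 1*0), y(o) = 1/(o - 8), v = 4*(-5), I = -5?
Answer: 36/19 ≈ 1.8947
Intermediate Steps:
v = -20
y(o) = 1/(-8 + o)
g = 100 (g = -20*(-5 - 1*0) = -20*(-5 + 0) = -20*(-5) = 100)
Z(s, z) = s*(-5 + s)
y(-11)*(Z(-5, g) - 86) = (-5*(-5 - 5) - 86)/(-8 - 11) = (-5*(-10) - 86)/(-19) = -(50 - 86)/19 = -1/19*(-36) = 36/19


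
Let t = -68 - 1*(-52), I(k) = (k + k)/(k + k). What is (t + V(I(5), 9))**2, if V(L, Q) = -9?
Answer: 625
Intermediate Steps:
I(k) = 1 (I(k) = (2*k)/((2*k)) = (2*k)*(1/(2*k)) = 1)
t = -16 (t = -68 + 52 = -16)
(t + V(I(5), 9))**2 = (-16 - 9)**2 = (-25)**2 = 625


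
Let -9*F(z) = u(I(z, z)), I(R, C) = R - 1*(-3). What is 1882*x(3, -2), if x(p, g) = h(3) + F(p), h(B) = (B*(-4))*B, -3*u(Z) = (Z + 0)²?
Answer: -195728/3 ≈ -65243.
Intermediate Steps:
I(R, C) = 3 + R (I(R, C) = R + 3 = 3 + R)
u(Z) = -Z²/3 (u(Z) = -(Z + 0)²/3 = -Z²/3)
F(z) = (3 + z)²/27 (F(z) = -(-1)*(3 + z)²/27 = (3 + z)²/27)
h(B) = -4*B² (h(B) = (-4*B)*B = -4*B²)
x(p, g) = -36 + (3 + p)²/27 (x(p, g) = -4*3² + (3 + p)²/27 = -4*9 + (3 + p)²/27 = -36 + (3 + p)²/27)
1882*x(3, -2) = 1882*(-36 + (3 + 3)²/27) = 1882*(-36 + (1/27)*6²) = 1882*(-36 + (1/27)*36) = 1882*(-36 + 4/3) = 1882*(-104/3) = -195728/3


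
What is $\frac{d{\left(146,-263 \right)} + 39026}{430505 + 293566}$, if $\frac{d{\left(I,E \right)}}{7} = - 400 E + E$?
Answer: $\frac{40715}{38109} \approx 1.0684$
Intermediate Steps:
$d{\left(I,E \right)} = - 2793 E$ ($d{\left(I,E \right)} = 7 \left(- 400 E + E\right) = 7 \left(- 399 E\right) = - 2793 E$)
$\frac{d{\left(146,-263 \right)} + 39026}{430505 + 293566} = \frac{\left(-2793\right) \left(-263\right) + 39026}{430505 + 293566} = \frac{734559 + 39026}{724071} = 773585 \cdot \frac{1}{724071} = \frac{40715}{38109}$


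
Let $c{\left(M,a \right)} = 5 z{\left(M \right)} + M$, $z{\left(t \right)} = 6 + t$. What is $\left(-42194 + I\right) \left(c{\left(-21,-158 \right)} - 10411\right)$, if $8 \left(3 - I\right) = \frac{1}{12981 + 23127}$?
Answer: $\frac{128053652989675}{288864} \approx 4.433 \cdot 10^{8}$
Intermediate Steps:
$I = \frac{866591}{288864}$ ($I = 3 - \frac{1}{8 \left(12981 + 23127\right)} = 3 - \frac{1}{8 \cdot 36108} = 3 - \frac{1}{288864} = \frac{866591}{288864} \approx 3.0$)
$c{\left(M,a \right)} = 30 + 6 M$ ($c{\left(M,a \right)} = 5 \left(6 + M\right) + M = \left(30 + 5 M\right) + M = 30 + 6 M$)
$\left(-42194 + I\right) \left(c{\left(-21,-158 \right)} - 10411\right) = \left(-42194 + \frac{866591}{288864}\right) \left(\left(30 + 6 \left(-21\right)\right) - 10411\right) = - \frac{12187461025 \left(\left(30 - 126\right) - 10411\right)}{288864} = - \frac{12187461025 \left(-96 - 10411\right)}{288864} = \left(- \frac{12187461025}{288864}\right) \left(-10507\right) = \frac{128053652989675}{288864}$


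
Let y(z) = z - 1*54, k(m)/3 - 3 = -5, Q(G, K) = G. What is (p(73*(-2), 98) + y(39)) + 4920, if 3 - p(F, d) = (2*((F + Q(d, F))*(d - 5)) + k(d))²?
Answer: -79811448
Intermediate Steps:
k(m) = -6 (k(m) = 9 + 3*(-5) = 9 - 15 = -6)
y(z) = -54 + z (y(z) = z - 54 = -54 + z)
p(F, d) = 3 - (-6 + 2*(-5 + d)*(F + d))² (p(F, d) = 3 - (2*((F + d)*(d - 5)) - 6)² = 3 - (2*((F + d)*(-5 + d)) - 6)² = 3 - (2*((-5 + d)*(F + d)) - 6)² = 3 - (2*(-5 + d)*(F + d) - 6)² = 3 - (-6 + 2*(-5 + d)*(F + d))²)
(p(73*(-2), 98) + y(39)) + 4920 = ((3 - 4*(3 - 1*98² + 5*(73*(-2)) + 5*98 - 1*73*(-2)*98)²) + (-54 + 39)) + 4920 = ((3 - 4*(3 - 1*9604 + 5*(-146) + 490 - 1*(-146)*98)²) - 15) + 4920 = ((3 - 4*(3 - 9604 - 730 + 490 + 14308)²) - 15) + 4920 = ((3 - 4*4467²) - 15) + 4920 = ((3 - 4*19954089) - 15) + 4920 = ((3 - 79816356) - 15) + 4920 = (-79816353 - 15) + 4920 = -79816368 + 4920 = -79811448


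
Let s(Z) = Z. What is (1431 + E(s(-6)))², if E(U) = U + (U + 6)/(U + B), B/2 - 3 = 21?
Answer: 2030625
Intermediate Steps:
B = 48 (B = 6 + 2*21 = 6 + 42 = 48)
E(U) = U + (6 + U)/(48 + U) (E(U) = U + (U + 6)/(U + 48) = U + (6 + U)/(48 + U))
(1431 + E(s(-6)))² = (1431 + (6 + (-6)² + 49*(-6))/(48 - 6))² = (1431 + (6 + 36 - 294)/42)² = (1431 + (1/42)*(-252))² = (1431 - 6)² = 1425² = 2030625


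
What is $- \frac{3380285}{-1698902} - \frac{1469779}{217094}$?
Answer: $- \frac{440792722717}{92205357697} \approx -4.7806$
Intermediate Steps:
$- \frac{3380285}{-1698902} - \frac{1469779}{217094} = \left(-3380285\right) \left(- \frac{1}{1698902}\right) - \frac{1469779}{217094} = \frac{3380285}{1698902} - \frac{1469779}{217094} = - \frac{440792722717}{92205357697}$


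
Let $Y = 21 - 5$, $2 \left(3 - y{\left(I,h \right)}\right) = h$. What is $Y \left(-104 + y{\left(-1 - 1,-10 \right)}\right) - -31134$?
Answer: $29598$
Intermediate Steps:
$y{\left(I,h \right)} = 3 - \frac{h}{2}$
$Y = 16$
$Y \left(-104 + y{\left(-1 - 1,-10 \right)}\right) - -31134 = 16 \left(-104 + \left(3 - -5\right)\right) - -31134 = 16 \left(-104 + \left(3 + 5\right)\right) + 31134 = 16 \left(-104 + 8\right) + 31134 = 16 \left(-96\right) + 31134 = -1536 + 31134 = 29598$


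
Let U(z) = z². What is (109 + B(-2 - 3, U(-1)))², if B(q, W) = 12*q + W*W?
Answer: 2500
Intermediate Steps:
B(q, W) = W² + 12*q (B(q, W) = 12*q + W² = W² + 12*q)
(109 + B(-2 - 3, U(-1)))² = (109 + (((-1)²)² + 12*(-2 - 3)))² = (109 + (1² + 12*(-5)))² = (109 + (1 - 60))² = (109 - 59)² = 50² = 2500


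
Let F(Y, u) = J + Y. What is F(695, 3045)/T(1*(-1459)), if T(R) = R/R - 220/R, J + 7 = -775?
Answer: -126933/1679 ≈ -75.600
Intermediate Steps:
J = -782 (J = -7 - 775 = -782)
T(R) = 1 - 220/R
F(Y, u) = -782 + Y
F(695, 3045)/T(1*(-1459)) = (-782 + 695)/(((-220 + 1*(-1459))/((1*(-1459))))) = -87*(-1459/(-220 - 1459)) = -87/((-1/1459*(-1679))) = -87/1679/1459 = -87*1459/1679 = -126933/1679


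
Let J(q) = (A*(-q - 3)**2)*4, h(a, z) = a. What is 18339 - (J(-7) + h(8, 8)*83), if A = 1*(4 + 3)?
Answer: 17227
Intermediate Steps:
A = 7 (A = 1*7 = 7)
J(q) = 28*(-3 - q)**2 (J(q) = (7*(-q - 3)**2)*4 = (7*(-3 - q)**2)*4 = 28*(-3 - q)**2)
18339 - (J(-7) + h(8, 8)*83) = 18339 - (28*(3 - 7)**2 + 8*83) = 18339 - (28*(-4)**2 + 664) = 18339 - (28*16 + 664) = 18339 - (448 + 664) = 18339 - 1*1112 = 18339 - 1112 = 17227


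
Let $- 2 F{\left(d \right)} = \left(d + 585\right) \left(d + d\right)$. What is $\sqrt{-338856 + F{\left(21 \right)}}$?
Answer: $i \sqrt{351582} \approx 592.94 i$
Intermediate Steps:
$F{\left(d \right)} = - d \left(585 + d\right)$ ($F{\left(d \right)} = - \frac{\left(d + 585\right) \left(d + d\right)}{2} = - \frac{\left(585 + d\right) 2 d}{2} = - \frac{2 d \left(585 + d\right)}{2} = - d \left(585 + d\right)$)
$\sqrt{-338856 + F{\left(21 \right)}} = \sqrt{-338856 - 21 \left(585 + 21\right)} = \sqrt{-338856 - 21 \cdot 606} = \sqrt{-338856 - 12726} = \sqrt{-351582} = i \sqrt{351582}$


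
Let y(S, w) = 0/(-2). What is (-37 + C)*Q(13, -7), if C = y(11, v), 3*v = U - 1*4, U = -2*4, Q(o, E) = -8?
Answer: 296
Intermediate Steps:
U = -8
v = -4 (v = (-8 - 1*4)/3 = (-8 - 4)/3 = (⅓)*(-12) = -4)
y(S, w) = 0 (y(S, w) = 0*(-½) = 0)
C = 0
(-37 + C)*Q(13, -7) = (-37 + 0)*(-8) = -37*(-8) = 296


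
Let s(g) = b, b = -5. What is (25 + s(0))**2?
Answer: 400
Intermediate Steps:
s(g) = -5
(25 + s(0))**2 = (25 - 5)**2 = 20**2 = 400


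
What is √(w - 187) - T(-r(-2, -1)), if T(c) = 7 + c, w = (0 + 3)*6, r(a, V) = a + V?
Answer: -10 + 13*I ≈ -10.0 + 13.0*I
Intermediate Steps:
r(a, V) = V + a
w = 18 (w = 3*6 = 18)
√(w - 187) - T(-r(-2, -1)) = √(18 - 187) - (7 - (-1 - 2)) = √(-169) - (7 - 1*(-3)) = 13*I - (7 + 3) = 13*I - 1*10 = 13*I - 10 = -10 + 13*I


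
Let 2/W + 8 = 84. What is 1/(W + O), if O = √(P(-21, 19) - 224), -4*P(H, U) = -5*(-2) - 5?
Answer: 19/162631 - 361*I*√901/162631 ≈ 0.00011683 - 0.066629*I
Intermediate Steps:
W = 1/38 (W = 2/(-8 + 84) = 2/76 = 2*(1/76) = 1/38 ≈ 0.026316)
P(H, U) = -5/4 (P(H, U) = -(-5*(-2) - 5)/4 = -(10 - 5)/4 = -¼*5 = -5/4)
O = I*√901/2 (O = √(-5/4 - 224) = √(-901/4) = I*√901/2 ≈ 15.008*I)
1/(W + O) = 1/(1/38 + I*√901/2)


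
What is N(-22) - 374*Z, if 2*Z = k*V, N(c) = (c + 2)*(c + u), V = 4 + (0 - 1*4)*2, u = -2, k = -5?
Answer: -3260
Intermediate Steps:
V = -4 (V = 4 + (0 - 4)*2 = 4 - 4*2 = 4 - 8 = -4)
N(c) = (-2 + c)*(2 + c) (N(c) = (c + 2)*(c - 2) = (2 + c)*(-2 + c) = (-2 + c)*(2 + c))
Z = 10 (Z = (-5*(-4))/2 = (½)*20 = 10)
N(-22) - 374*Z = (-4 + (-22)²) - 374*10 = (-4 + 484) - 3740 = 480 - 3740 = -3260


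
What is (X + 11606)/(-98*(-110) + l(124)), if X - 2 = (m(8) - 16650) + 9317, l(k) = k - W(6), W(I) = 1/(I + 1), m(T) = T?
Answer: 29981/76327 ≈ 0.39280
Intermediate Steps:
W(I) = 1/(1 + I)
l(k) = -1/7 + k (l(k) = k - 1/(1 + 6) = k - 1/7 = -1/7 + k)
X = -7323 (X = 2 + ((8 - 16650) + 9317) = 2 + (-16642 + 9317) = 2 - 7325 = -7323)
(X + 11606)/(-98*(-110) + l(124)) = (-7323 + 11606)/(-98*(-110) + (-1/7 + 124)) = 4283/(10780 + 867/7) = 4283/(76327/7) = 4283*(7/76327) = 29981/76327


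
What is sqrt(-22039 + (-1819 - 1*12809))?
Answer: I*sqrt(36667) ≈ 191.49*I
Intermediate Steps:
sqrt(-22039 + (-1819 - 1*12809)) = sqrt(-22039 + (-1819 - 12809)) = sqrt(-22039 - 14628) = sqrt(-36667) = I*sqrt(36667)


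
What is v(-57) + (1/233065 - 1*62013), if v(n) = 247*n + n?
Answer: -17747666684/233065 ≈ -76149.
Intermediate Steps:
v(n) = 248*n
v(-57) + (1/233065 - 1*62013) = 248*(-57) + (1/233065 - 1*62013) = -14136 + (1/233065 - 62013) = -14136 - 14453059844/233065 = -17747666684/233065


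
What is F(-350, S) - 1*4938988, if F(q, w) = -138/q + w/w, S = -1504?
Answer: -864322656/175 ≈ -4.9390e+6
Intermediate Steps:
F(q, w) = 1 - 138/q (F(q, w) = -138/q + 1 = 1 - 138/q)
F(-350, S) - 1*4938988 = (-138 - 350)/(-350) - 1*4938988 = -1/350*(-488) - 4938988 = 244/175 - 4938988 = -864322656/175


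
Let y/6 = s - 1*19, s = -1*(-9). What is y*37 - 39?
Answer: -2259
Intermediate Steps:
s = 9
y = -60 (y = 6*(9 - 1*19) = 6*(9 - 19) = 6*(-10) = -60)
y*37 - 39 = -60*37 - 39 = -2220 - 39 = -2259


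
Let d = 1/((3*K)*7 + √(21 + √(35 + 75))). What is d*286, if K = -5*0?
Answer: 286/√(21 + √110) ≈ 50.967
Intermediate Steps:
K = 0
d = (21 + √110)^(-½) (d = 1/((3*0)*7 + √(21 + √(35 + 75))) = 1/(0*7 + √(21 + √110)) = 1/(0 + √(21 + √110)) = 1/(√(21 + √110)) = (21 + √110)^(-½) ≈ 0.17821)
d*286 = 286/√(21 + √110)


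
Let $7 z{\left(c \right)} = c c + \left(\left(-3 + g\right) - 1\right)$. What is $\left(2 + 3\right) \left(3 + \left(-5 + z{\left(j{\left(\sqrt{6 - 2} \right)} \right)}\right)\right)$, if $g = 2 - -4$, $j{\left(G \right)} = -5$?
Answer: $\frac{65}{7} \approx 9.2857$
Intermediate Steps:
$g = 6$ ($g = 2 + 4 = 6$)
$z{\left(c \right)} = \frac{2}{7} + \frac{c^{2}}{7}$ ($z{\left(c \right)} = \frac{c c + \left(\left(-3 + 6\right) - 1\right)}{7} = \frac{c^{2} + \left(3 - 1\right)}{7} = \frac{c^{2} + 2}{7} = \frac{2 + c^{2}}{7} = \frac{2}{7} + \frac{c^{2}}{7}$)
$\left(2 + 3\right) \left(3 + \left(-5 + z{\left(j{\left(\sqrt{6 - 2} \right)} \right)}\right)\right) = \left(2 + 3\right) \left(3 - \left(\frac{33}{7} - \frac{25}{7}\right)\right) = 5 \left(3 + \left(-5 + \left(\frac{2}{7} + \frac{1}{7} \cdot 25\right)\right)\right) = 5 \left(3 + \left(-5 + \left(\frac{2}{7} + \frac{25}{7}\right)\right)\right) = 5 \left(3 + \left(-5 + \frac{27}{7}\right)\right) = 5 \left(3 - \frac{8}{7}\right) = 5 \cdot \frac{13}{7} = \frac{65}{7}$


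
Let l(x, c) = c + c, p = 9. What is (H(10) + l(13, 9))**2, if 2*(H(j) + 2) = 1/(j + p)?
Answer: 370881/1444 ≈ 256.84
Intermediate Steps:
l(x, c) = 2*c
H(j) = -2 + 1/(2*(9 + j)) (H(j) = -2 + 1/(2*(j + 9)) = -2 + 1/(2*(9 + j)))
(H(10) + l(13, 9))**2 = ((-35 - 4*10)/(2*(9 + 10)) + 2*9)**2 = ((1/2)*(-35 - 40)/19 + 18)**2 = ((1/2)*(1/19)*(-75) + 18)**2 = (-75/38 + 18)**2 = (609/38)**2 = 370881/1444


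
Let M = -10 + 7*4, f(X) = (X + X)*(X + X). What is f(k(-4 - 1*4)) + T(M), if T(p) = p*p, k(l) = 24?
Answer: 2628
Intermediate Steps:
f(X) = 4*X² (f(X) = (2*X)*(2*X) = 4*X²)
M = 18 (M = -10 + 28 = 18)
T(p) = p²
f(k(-4 - 1*4)) + T(M) = 4*24² + 18² = 4*576 + 324 = 2304 + 324 = 2628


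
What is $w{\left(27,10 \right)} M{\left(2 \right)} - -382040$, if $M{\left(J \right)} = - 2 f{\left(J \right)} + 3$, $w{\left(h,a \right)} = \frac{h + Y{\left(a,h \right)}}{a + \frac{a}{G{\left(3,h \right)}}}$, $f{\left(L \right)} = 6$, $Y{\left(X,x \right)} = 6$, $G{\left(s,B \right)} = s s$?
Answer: $\frac{38201327}{100} \approx 3.8201 \cdot 10^{5}$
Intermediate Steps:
$G{\left(s,B \right)} = s^{2}$
$w{\left(h,a \right)} = \frac{9 \left(6 + h\right)}{10 a}$ ($w{\left(h,a \right)} = \frac{h + 6}{a + \frac{a}{3^{2}}} = \frac{6 + h}{a + \frac{a}{9}} = \frac{6 + h}{\frac{10}{9} a} = \left(6 + h\right) \frac{9}{10 a} = \frac{9 \left(6 + h\right)}{10 a}$)
$M{\left(J \right)} = -9$ ($M{\left(J \right)} = \left(-2\right) 6 + 3 = -12 + 3 = -9$)
$w{\left(27,10 \right)} M{\left(2 \right)} - -382040 = \frac{9 \left(6 + 27\right)}{10 \cdot 10} \left(-9\right) - -382040 = \frac{9}{10} \cdot \frac{1}{10} \cdot 33 \left(-9\right) + 382040 = \frac{297}{100} \left(-9\right) + 382040 = - \frac{2673}{100} + 382040 = \frac{38201327}{100}$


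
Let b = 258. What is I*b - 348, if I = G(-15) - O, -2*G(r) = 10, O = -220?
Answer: 55122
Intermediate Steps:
G(r) = -5 (G(r) = -½*10 = -5)
I = 215 (I = -5 - 1*(-220) = -5 + 220 = 215)
I*b - 348 = 215*258 - 348 = 55470 - 348 = 55122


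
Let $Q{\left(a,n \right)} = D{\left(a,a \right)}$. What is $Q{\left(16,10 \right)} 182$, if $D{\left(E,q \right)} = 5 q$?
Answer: $14560$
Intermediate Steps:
$Q{\left(a,n \right)} = 5 a$
$Q{\left(16,10 \right)} 182 = 5 \cdot 16 \cdot 182 = 80 \cdot 182 = 14560$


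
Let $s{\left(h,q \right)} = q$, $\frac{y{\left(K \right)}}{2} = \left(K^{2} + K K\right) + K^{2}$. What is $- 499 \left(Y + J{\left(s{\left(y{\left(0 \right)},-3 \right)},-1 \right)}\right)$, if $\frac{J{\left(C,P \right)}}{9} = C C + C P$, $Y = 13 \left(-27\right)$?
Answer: $121257$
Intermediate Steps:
$y{\left(K \right)} = 6 K^{2}$ ($y{\left(K \right)} = 2 \left(\left(K^{2} + K K\right) + K^{2}\right) = 2 \left(\left(K^{2} + K^{2}\right) + K^{2}\right) = 2 \left(2 K^{2} + K^{2}\right) = 2 \cdot 3 K^{2} = 6 K^{2}$)
$Y = -351$
$J{\left(C,P \right)} = 9 C^{2} + 9 C P$ ($J{\left(C,P \right)} = 9 \left(C C + C P\right) = 9 \left(C^{2} + C P\right) = 9 C^{2} + 9 C P$)
$- 499 \left(Y + J{\left(s{\left(y{\left(0 \right)},-3 \right)},-1 \right)}\right) = - 499 \left(-351 + 9 \left(-3\right) \left(-3 - 1\right)\right) = - 499 \left(-351 + 9 \left(-3\right) \left(-4\right)\right) = - 499 \left(-351 + 108\right) = \left(-499\right) \left(-243\right) = 121257$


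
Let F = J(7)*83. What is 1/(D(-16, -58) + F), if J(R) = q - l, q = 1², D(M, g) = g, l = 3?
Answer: -1/224 ≈ -0.0044643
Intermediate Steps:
q = 1
J(R) = -2 (J(R) = 1 - 1*3 = 1 - 3 = -2)
F = -166 (F = -2*83 = -166)
1/(D(-16, -58) + F) = 1/(-58 - 166) = 1/(-224) = -1/224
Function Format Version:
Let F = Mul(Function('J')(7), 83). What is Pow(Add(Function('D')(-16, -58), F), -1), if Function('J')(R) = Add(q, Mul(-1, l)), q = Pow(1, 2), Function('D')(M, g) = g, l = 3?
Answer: Rational(-1, 224) ≈ -0.0044643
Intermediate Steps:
q = 1
Function('J')(R) = -2 (Function('J')(R) = Add(1, Mul(-1, 3)) = Add(1, -3) = -2)
F = -166 (F = Mul(-2, 83) = -166)
Pow(Add(Function('D')(-16, -58), F), -1) = Pow(Add(-58, -166), -1) = Pow(-224, -1) = Rational(-1, 224)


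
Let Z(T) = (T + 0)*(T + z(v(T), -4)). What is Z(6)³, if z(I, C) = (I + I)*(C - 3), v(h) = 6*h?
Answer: -26677294272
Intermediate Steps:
z(I, C) = 2*I*(-3 + C) (z(I, C) = (2*I)*(-3 + C) = 2*I*(-3 + C))
Z(T) = -83*T² (Z(T) = (T + 0)*(T + 2*(6*T)*(-3 - 4)) = T*(T + 2*(6*T)*(-7)) = T*(T - 84*T) = T*(-83*T) = -83*T²)
Z(6)³ = (-83*6²)³ = (-83*36)³ = (-2988)³ = -26677294272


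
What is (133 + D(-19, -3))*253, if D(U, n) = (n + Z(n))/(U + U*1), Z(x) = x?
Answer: 640090/19 ≈ 33689.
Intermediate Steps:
D(U, n) = n/U (D(U, n) = (n + n)/(U + U*1) = (2*n)/(U + U) = (2*n)/((2*U)) = (2*n)*(1/(2*U)) = n/U)
(133 + D(-19, -3))*253 = (133 - 3/(-19))*253 = (133 - 3*(-1/19))*253 = (133 + 3/19)*253 = (2530/19)*253 = 640090/19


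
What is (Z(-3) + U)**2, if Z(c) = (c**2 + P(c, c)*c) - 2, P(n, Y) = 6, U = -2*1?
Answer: 169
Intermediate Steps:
U = -2
Z(c) = -2 + c**2 + 6*c (Z(c) = (c**2 + 6*c) - 2 = -2 + c**2 + 6*c)
(Z(-3) + U)**2 = ((-2 + (-3)**2 + 6*(-3)) - 2)**2 = ((-2 + 9 - 18) - 2)**2 = (-11 - 2)**2 = (-13)**2 = 169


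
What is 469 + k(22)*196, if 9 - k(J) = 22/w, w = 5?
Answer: 6853/5 ≈ 1370.6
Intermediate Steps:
k(J) = 23/5 (k(J) = 9 - 22/5 = 23/5)
469 + k(22)*196 = 469 + (23/5)*196 = 469 + 4508/5 = 6853/5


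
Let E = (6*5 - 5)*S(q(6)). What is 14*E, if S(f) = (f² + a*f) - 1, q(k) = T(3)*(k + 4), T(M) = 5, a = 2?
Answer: 909650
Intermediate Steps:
q(k) = 20 + 5*k (q(k) = 5*(k + 4) = 5*(4 + k) = 20 + 5*k)
S(f) = -1 + f² + 2*f (S(f) = (f² + 2*f) - 1 = -1 + f² + 2*f)
E = 64975 (E = (6*5 - 5)*(-1 + (20 + 5*6)² + 2*(20 + 5*6)) = (30 - 5)*(-1 + (20 + 30)² + 2*(20 + 30)) = 25*(-1 + 50² + 2*50) = 25*(-1 + 2500 + 100) = 25*2599 = 64975)
14*E = 14*64975 = 909650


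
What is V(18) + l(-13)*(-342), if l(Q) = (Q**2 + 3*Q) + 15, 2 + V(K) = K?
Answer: -49574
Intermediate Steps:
V(K) = -2 + K
l(Q) = 15 + Q**2 + 3*Q
V(18) + l(-13)*(-342) = (-2 + 18) + (15 + (-13)**2 + 3*(-13))*(-342) = 16 + (15 + 169 - 39)*(-342) = 16 + 145*(-342) = 16 - 49590 = -49574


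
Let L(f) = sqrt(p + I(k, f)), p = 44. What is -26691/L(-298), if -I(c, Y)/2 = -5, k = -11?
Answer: -8897*sqrt(6)/6 ≈ -3632.2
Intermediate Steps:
I(c, Y) = 10 (I(c, Y) = -2*(-5) = 10)
L(f) = 3*sqrt(6) (L(f) = sqrt(44 + 10) = sqrt(54) = 3*sqrt(6))
-26691/L(-298) = -26691*sqrt(6)/18 = -8897*sqrt(6)/6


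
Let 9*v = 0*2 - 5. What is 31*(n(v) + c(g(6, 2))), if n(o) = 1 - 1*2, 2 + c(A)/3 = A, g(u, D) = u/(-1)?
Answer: -775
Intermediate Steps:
g(u, D) = -u (g(u, D) = u*(-1) = -u)
c(A) = -6 + 3*A
v = -5/9 (v = (0*2 - 5)/9 = (0 - 5)/9 = (⅑)*(-5) = -5/9 ≈ -0.55556)
n(o) = -1 (n(o) = 1 - 2 = -1)
31*(n(v) + c(g(6, 2))) = 31*(-1 + (-6 + 3*(-1*6))) = 31*(-1 + (-6 + 3*(-6))) = 31*(-1 + (-6 - 18)) = 31*(-1 - 24) = 31*(-25) = -775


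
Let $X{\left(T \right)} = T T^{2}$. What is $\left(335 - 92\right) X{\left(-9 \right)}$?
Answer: $-177147$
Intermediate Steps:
$X{\left(T \right)} = T^{3}$
$\left(335 - 92\right) X{\left(-9 \right)} = \left(335 - 92\right) \left(-9\right)^{3} = 243 \left(-729\right) = -177147$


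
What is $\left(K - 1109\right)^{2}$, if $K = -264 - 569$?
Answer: $3771364$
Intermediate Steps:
$K = -833$
$\left(K - 1109\right)^{2} = \left(-833 - 1109\right)^{2} = \left(-1942\right)^{2} = 3771364$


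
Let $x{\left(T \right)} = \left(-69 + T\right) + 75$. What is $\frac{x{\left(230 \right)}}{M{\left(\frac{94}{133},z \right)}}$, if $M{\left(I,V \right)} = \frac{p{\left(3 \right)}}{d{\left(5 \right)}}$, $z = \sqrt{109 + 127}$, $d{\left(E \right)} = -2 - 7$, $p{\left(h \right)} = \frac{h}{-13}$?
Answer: $9204$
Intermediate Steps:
$p{\left(h \right)} = - \frac{h}{13}$ ($p{\left(h \right)} = h \left(- \frac{1}{13}\right) = - \frac{h}{13}$)
$d{\left(E \right)} = -9$ ($d{\left(E \right)} = -2 - 7 = -9$)
$x{\left(T \right)} = 6 + T$
$z = 2 \sqrt{59}$ ($z = \sqrt{236} = 2 \sqrt{59} \approx 15.362$)
$M{\left(I,V \right)} = \frac{1}{39}$ ($M{\left(I,V \right)} = \frac{\left(- \frac{1}{13}\right) 3}{-9} = \left(- \frac{3}{13}\right) \left(- \frac{1}{9}\right) = \frac{1}{39}$)
$\frac{x{\left(230 \right)}}{M{\left(\frac{94}{133},z \right)}} = \left(6 + 230\right) \frac{1}{\frac{1}{39}} = 236 \cdot 39 = 9204$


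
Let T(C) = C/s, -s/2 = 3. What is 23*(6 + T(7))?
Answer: 667/6 ≈ 111.17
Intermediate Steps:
s = -6 (s = -2*3 = -6)
T(C) = -C/6 (T(C) = C/(-6) = C*(-⅙) = -C/6)
23*(6 + T(7)) = 23*(6 - ⅙*7) = 23*(6 - 7/6) = 23*(29/6) = 667/6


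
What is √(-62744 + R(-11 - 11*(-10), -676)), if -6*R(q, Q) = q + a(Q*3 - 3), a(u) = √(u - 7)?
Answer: √(-2259378 - 6*I*√2038)/6 ≈ 0.015017 - 250.52*I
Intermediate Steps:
a(u) = √(-7 + u)
R(q, Q) = -q/6 - √(-10 + 3*Q)/6 (R(q, Q) = -(q + √(-7 + (Q*3 - 3)))/6 = -(q + √(-7 + (3*Q - 3)))/6 = -(q + √(-7 + (-3 + 3*Q)))/6 = -(q + √(-10 + 3*Q))/6 = -q/6 - √(-10 + 3*Q)/6)
√(-62744 + R(-11 - 11*(-10), -676)) = √(-62744 + (-(-11 - 11*(-10))/6 - √(-10 + 3*(-676))/6)) = √(-62744 + (-(-11 + 110)/6 - √(-10 - 2028)/6)) = √(-62744 + (-⅙*99 - I*√2038/6)) = √(-62744 + (-33/2 - I*√2038/6)) = √(-125521/2 - I*√2038/6)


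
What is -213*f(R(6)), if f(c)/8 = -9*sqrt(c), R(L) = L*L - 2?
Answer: 15336*sqrt(34) ≈ 89424.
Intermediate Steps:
R(L) = -2 + L**2 (R(L) = L**2 - 2 = -2 + L**2)
f(c) = -72*sqrt(c) (f(c) = 8*(-9*sqrt(c)) = -72*sqrt(c))
-213*f(R(6)) = -(-15336)*sqrt(-2 + 6**2) = -(-15336)*sqrt(-2 + 36) = -(-15336)*sqrt(34) = 15336*sqrt(34)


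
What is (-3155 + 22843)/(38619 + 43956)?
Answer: 19688/82575 ≈ 0.23843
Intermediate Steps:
(-3155 + 22843)/(38619 + 43956) = 19688/82575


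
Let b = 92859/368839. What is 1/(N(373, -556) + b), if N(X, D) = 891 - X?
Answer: 368839/191151461 ≈ 0.0019296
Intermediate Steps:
b = 92859/368839 (b = 92859*(1/368839) = 92859/368839 ≈ 0.25176)
1/(N(373, -556) + b) = 1/((891 - 1*373) + 92859/368839) = 1/((891 - 373) + 92859/368839) = 1/(518 + 92859/368839) = 1/(191151461/368839) = 368839/191151461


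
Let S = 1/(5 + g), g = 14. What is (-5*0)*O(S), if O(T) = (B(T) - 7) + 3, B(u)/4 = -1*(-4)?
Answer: 0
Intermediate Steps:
B(u) = 16 (B(u) = 4*(-1*(-4)) = 4*4 = 16)
S = 1/19 (S = 1/(5 + 14) = 1/19 ≈ 0.052632)
O(T) = 12 (O(T) = (16 - 7) + 3 = 9 + 3 = 12)
(-5*0)*O(S) = -5*0*12 = 0*12 = 0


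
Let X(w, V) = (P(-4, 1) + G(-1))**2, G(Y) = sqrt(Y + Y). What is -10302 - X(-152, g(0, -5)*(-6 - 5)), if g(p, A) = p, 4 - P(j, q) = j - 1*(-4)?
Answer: -10316 - 8*I*sqrt(2) ≈ -10316.0 - 11.314*I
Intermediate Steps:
P(j, q) = -j (P(j, q) = 4 - (j - 1*(-4)) = 4 - (j + 4) = 4 - (4 + j) = 4 + (-4 - j) = -j)
G(Y) = sqrt(2)*sqrt(Y) (G(Y) = sqrt(2*Y) = sqrt(2)*sqrt(Y))
X(w, V) = (4 + I*sqrt(2))**2 (X(w, V) = (-1*(-4) + sqrt(2)*sqrt(-1))**2 = (4 + sqrt(2)*I)**2 = (4 + I*sqrt(2))**2)
-10302 - X(-152, g(0, -5)*(-6 - 5)) = -10302 - (4 + I*sqrt(2))**2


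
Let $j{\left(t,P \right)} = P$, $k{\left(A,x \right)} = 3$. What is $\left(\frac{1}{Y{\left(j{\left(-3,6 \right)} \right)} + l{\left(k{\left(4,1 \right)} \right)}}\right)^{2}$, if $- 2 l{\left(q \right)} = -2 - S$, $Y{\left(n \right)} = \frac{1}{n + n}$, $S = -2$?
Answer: $144$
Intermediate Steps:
$Y{\left(n \right)} = \frac{1}{2 n}$
$l{\left(q \right)} = 0$ ($l{\left(q \right)} = - \frac{-2 - -2}{2} = - \frac{-2 + 2}{2} = \left(- \frac{1}{2}\right) 0 = 0$)
$\left(\frac{1}{Y{\left(j{\left(-3,6 \right)} \right)} + l{\left(k{\left(4,1 \right)} \right)}}\right)^{2} = \left(\frac{1}{\frac{1}{2 \cdot 6} + 0}\right)^{2} = \left(\frac{1}{\frac{1}{2} \cdot \frac{1}{6} + 0}\right)^{2} = \left(\frac{1}{\frac{1}{12} + 0}\right)^{2} = \left(\frac{1}{\frac{1}{12}}\right)^{2} = 12^{2} = 144$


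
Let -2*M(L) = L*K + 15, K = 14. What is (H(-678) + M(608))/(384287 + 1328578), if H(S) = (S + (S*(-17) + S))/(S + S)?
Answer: -4271/1712865 ≈ -0.0024935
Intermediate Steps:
M(L) = -15/2 - 7*L (M(L) = -(L*14 + 15)/2 = -(14*L + 15)/2 = -(15 + 14*L)/2 = -15/2 - 7*L)
H(S) = -15/2 (H(S) = (S + (-17*S + S))/((2*S)) = (S - 16*S)*(1/(2*S)) = (-15*S)*(1/(2*S)) = -15/2)
(H(-678) + M(608))/(384287 + 1328578) = (-15/2 + (-15/2 - 7*608))/(384287 + 1328578) = (-15/2 + (-15/2 - 4256))/1712865 = (-15/2 - 8527/2)*(1/1712865) = -4271*1/1712865 = -4271/1712865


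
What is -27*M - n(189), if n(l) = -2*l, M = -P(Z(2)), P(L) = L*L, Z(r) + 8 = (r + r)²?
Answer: 2106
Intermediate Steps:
Z(r) = -8 + 4*r² (Z(r) = -8 + (r + r)² = -8 + (2*r)² = -8 + 4*r²)
P(L) = L²
M = -64 (M = -(-8 + 4*2²)² = -(-8 + 4*4)² = -(-8 + 16)² = -1*8² = -1*64 = -64)
-27*M - n(189) = -27*(-64) - (-2)*189 = 1728 - 1*(-378) = 1728 + 378 = 2106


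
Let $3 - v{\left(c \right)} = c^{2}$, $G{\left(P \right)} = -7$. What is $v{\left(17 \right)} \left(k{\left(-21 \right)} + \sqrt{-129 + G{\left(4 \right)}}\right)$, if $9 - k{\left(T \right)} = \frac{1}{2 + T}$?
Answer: $- \frac{49192}{19} - 572 i \sqrt{34} \approx -2589.1 - 3335.3 i$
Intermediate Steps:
$v{\left(c \right)} = 3 - c^{2}$
$k{\left(T \right)} = 9 - \frac{1}{2 + T}$
$v{\left(17 \right)} \left(k{\left(-21 \right)} + \sqrt{-129 + G{\left(4 \right)}}\right) = \left(3 - 17^{2}\right) \left(\frac{17 + 9 \left(-21\right)}{2 - 21} + \sqrt{-129 - 7}\right) = \left(3 - 289\right) \left(\frac{17 - 189}{-19} + \sqrt{-136}\right) = \left(3 - 289\right) \left(\left(- \frac{1}{19}\right) \left(-172\right) + 2 i \sqrt{34}\right) = - 286 \left(\frac{172}{19} + 2 i \sqrt{34}\right) = - \frac{49192}{19} - 572 i \sqrt{34}$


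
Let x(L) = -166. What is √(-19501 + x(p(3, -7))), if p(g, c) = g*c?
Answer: I*√19667 ≈ 140.24*I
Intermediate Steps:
p(g, c) = c*g
√(-19501 + x(p(3, -7))) = √(-19501 - 166) = √(-19667) = I*√19667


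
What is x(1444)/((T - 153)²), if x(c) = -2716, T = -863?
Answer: -679/258064 ≈ -0.0026311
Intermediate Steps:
x(1444)/((T - 153)²) = -2716/(-863 - 153)² = -2716/((-1016)²) = -2716/1032256 = -2716*1/1032256 = -679/258064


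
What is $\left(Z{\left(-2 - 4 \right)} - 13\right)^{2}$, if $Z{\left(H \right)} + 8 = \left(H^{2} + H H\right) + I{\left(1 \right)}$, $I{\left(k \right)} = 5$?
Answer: $3136$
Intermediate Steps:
$Z{\left(H \right)} = -3 + 2 H^{2}$ ($Z{\left(H \right)} = -8 + \left(\left(H^{2} + H H\right) + 5\right) = -8 + \left(\left(H^{2} + H^{2}\right) + 5\right) = -8 + \left(2 H^{2} + 5\right) = -8 + \left(5 + 2 H^{2}\right) = -3 + 2 H^{2}$)
$\left(Z{\left(-2 - 4 \right)} - 13\right)^{2} = \left(\left(-3 + 2 \left(-2 - 4\right)^{2}\right) - 13\right)^{2} = \left(\left(-3 + 2 \left(-6\right)^{2}\right) - 13\right)^{2} = \left(\left(-3 + 2 \cdot 36\right) - 13\right)^{2} = \left(\left(-3 + 72\right) - 13\right)^{2} = \left(69 - 13\right)^{2} = 56^{2} = 3136$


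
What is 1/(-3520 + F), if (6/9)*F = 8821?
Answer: 2/19423 ≈ 0.00010297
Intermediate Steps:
F = 26463/2 (F = (3/2)*8821 = 26463/2 ≈ 13232.)
1/(-3520 + F) = 1/(-3520 + 26463/2) = 1/(19423/2) = 2/19423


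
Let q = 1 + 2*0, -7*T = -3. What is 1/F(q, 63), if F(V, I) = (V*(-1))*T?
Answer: -7/3 ≈ -2.3333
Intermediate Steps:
T = 3/7 (T = -1/7*(-3) = 3/7 ≈ 0.42857)
q = 1 (q = 1 + 0 = 1)
F(V, I) = -3*V/7 (F(V, I) = (V*(-1))*(3/7) = -V*(3/7) = -3*V/7)
1/F(q, 63) = 1/(-3/7*1) = 1/(-3/7) = -7/3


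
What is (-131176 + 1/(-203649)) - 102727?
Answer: -47634112048/203649 ≈ -2.3390e+5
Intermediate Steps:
(-131176 + 1/(-203649)) - 102727 = (-131176 - 1/203649) - 102727 = -26713861225/203649 - 102727 = -47634112048/203649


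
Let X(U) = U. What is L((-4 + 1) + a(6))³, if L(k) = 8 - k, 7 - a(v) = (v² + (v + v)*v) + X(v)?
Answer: 1643032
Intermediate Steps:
a(v) = 7 - v - 3*v² (a(v) = 7 - ((v² + (v + v)*v) + v) = 7 - ((v² + (2*v)*v) + v) = 7 - ((v² + 2*v²) + v) = 7 - (3*v² + v) = 7 - (v + 3*v²) = 7 + (-v - 3*v²) = 7 - v - 3*v²)
L((-4 + 1) + a(6))³ = (8 - ((-4 + 1) + (7 - 1*6 - 3*6²)))³ = (8 - (-3 + (7 - 6 - 3*36)))³ = (8 - (-3 + (7 - 6 - 108)))³ = (8 - (-3 - 107))³ = (8 - 1*(-110))³ = (8 + 110)³ = 118³ = 1643032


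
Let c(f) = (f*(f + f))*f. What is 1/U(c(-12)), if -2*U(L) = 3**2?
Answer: -2/9 ≈ -0.22222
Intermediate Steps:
c(f) = 2*f**3 (c(f) = (f*(2*f))*f = (2*f**2)*f = 2*f**3)
U(L) = -9/2 (U(L) = -1/2*3**2 = -1/2*9 = -9/2)
1/U(c(-12)) = 1/(-9/2) = -2/9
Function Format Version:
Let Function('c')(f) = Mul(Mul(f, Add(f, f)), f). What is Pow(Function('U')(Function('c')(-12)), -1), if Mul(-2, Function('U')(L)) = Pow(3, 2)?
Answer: Rational(-2, 9) ≈ -0.22222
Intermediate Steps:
Function('c')(f) = Mul(2, Pow(f, 3)) (Function('c')(f) = Mul(Mul(f, Mul(2, f)), f) = Mul(Mul(2, Pow(f, 2)), f) = Mul(2, Pow(f, 3)))
Function('U')(L) = Rational(-9, 2) (Function('U')(L) = Mul(Rational(-1, 2), Pow(3, 2)) = Mul(Rational(-1, 2), 9) = Rational(-9, 2))
Pow(Function('U')(Function('c')(-12)), -1) = Pow(Rational(-9, 2), -1) = Rational(-2, 9)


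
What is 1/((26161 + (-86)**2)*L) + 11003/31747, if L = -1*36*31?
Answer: 412058049089/1188912832164 ≈ 0.34658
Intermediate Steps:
L = -1116 (L = -36*31 = -1116)
1/((26161 + (-86)**2)*L) + 11003/31747 = 1/((26161 + (-86)**2)*(-1116)) + 11003/31747 = -1/1116/(26161 + 7396) + 11003*(1/31747) = -1/1116/33557 + 11003/31747 = (1/33557)*(-1/1116) + 11003/31747 = -1/37449612 + 11003/31747 = 412058049089/1188912832164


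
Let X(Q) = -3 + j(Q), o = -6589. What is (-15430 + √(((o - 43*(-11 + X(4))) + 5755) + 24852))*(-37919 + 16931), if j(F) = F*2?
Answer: 323844840 - 713592*√21 ≈ 3.2057e+8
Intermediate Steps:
j(F) = 2*F
X(Q) = -3 + 2*Q
(-15430 + √(((o - 43*(-11 + X(4))) + 5755) + 24852))*(-37919 + 16931) = (-15430 + √(((-6589 - 43*(-11 + (-3 + 2*4))) + 5755) + 24852))*(-37919 + 16931) = (-15430 + √(((-6589 - 43*(-11 + (-3 + 8))) + 5755) + 24852))*(-20988) = (-15430 + √(((-6589 - 43*(-11 + 5)) + 5755) + 24852))*(-20988) = (-15430 + √(((-6589 - 43*(-6)) + 5755) + 24852))*(-20988) = (-15430 + √(((-6589 + 258) + 5755) + 24852))*(-20988) = (-15430 + √((-6331 + 5755) + 24852))*(-20988) = (-15430 + √(-576 + 24852))*(-20988) = (-15430 + √24276)*(-20988) = (-15430 + 34*√21)*(-20988) = 323844840 - 713592*√21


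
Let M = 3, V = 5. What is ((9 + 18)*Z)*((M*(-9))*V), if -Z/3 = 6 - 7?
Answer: -10935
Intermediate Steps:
Z = 3 (Z = -3*(6 - 7) = -3*(-1) = 3)
((9 + 18)*Z)*((M*(-9))*V) = ((9 + 18)*3)*((3*(-9))*5) = (27*3)*(-27*5) = 81*(-135) = -10935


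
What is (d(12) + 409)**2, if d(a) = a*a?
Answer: 305809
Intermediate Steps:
d(a) = a**2
(d(12) + 409)**2 = (12**2 + 409)**2 = (144 + 409)**2 = 553**2 = 305809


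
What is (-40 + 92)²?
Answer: 2704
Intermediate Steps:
(-40 + 92)² = 52² = 2704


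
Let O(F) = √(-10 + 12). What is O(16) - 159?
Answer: -159 + √2 ≈ -157.59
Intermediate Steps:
O(F) = √2
O(16) - 159 = √2 - 159 = -159 + √2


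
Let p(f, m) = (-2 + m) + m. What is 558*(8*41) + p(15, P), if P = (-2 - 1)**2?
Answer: 183040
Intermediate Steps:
P = 9 (P = (-3)**2 = 9)
p(f, m) = -2 + 2*m
558*(8*41) + p(15, P) = 558*(8*41) + (-2 + 2*9) = 558*328 + (-2 + 18) = 183024 + 16 = 183040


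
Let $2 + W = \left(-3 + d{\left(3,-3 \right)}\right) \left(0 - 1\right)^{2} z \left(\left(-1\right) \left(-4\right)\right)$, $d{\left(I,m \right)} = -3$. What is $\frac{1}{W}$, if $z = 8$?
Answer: $- \frac{1}{194} \approx -0.0051546$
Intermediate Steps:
$W = -194$ ($W = -2 + \left(-3 - 3\right) \left(0 - 1\right)^{2} \cdot 8 \left(\left(-1\right) \left(-4\right)\right) = -2 + - 6 \left(-1\right)^{2} \cdot 8 \cdot 4 = -2 + \left(-6\right) 1 \cdot 8 \cdot 4 = -2 + \left(-6\right) 8 \cdot 4 = -2 - 192 = -194$)
$\frac{1}{W} = \frac{1}{-194} = - \frac{1}{194}$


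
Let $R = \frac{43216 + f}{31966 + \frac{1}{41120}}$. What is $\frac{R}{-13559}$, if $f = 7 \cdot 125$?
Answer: $- \frac{604340640}{5940839335613} \approx -0.00010173$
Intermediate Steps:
$f = 875$
$R = \frac{604340640}{438147307}$ ($R = \frac{43216 + 875}{31966 + \frac{1}{41120}} = \frac{44091}{31966 + \frac{1}{41120}} = \frac{44091}{\frac{1314441921}{41120}} = 44091 \cdot \frac{41120}{1314441921} = \frac{604340640}{438147307} \approx 1.3793$)
$\frac{R}{-13559} = \frac{604340640}{438147307 \left(-13559\right)} = \frac{604340640}{438147307} \left(- \frac{1}{13559}\right) = - \frac{604340640}{5940839335613}$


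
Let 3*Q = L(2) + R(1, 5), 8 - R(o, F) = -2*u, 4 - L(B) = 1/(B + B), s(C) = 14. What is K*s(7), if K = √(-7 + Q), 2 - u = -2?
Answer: 7*I*√15/3 ≈ 9.037*I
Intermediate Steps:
u = 4 (u = 2 - 1*(-2) = 2 + 2 = 4)
L(B) = 4 - 1/(2*B) (L(B) = 4 - 1/(B + B) = 4 - 1/(2*B))
R(o, F) = 16 (R(o, F) = 8 - (-2)*4 = 8 - 1*(-8) = 8 + 8 = 16)
Q = 79/12 (Q = ((4 - ½/2) + 16)/3 = ((4 - ½*½) + 16)/3 = ((4 - ¼) + 16)/3 = (15/4 + 16)/3 = (⅓)*(79/4) = 79/12 ≈ 6.5833)
K = I*√15/6 (K = √(-7 + 79/12) = √(-5/12) = I*√15/6 ≈ 0.6455*I)
K*s(7) = (I*√15/6)*14 = 7*I*√15/3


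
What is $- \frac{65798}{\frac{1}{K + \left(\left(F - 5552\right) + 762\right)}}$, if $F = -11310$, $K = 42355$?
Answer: $-1727526490$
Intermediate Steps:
$- \frac{65798}{\frac{1}{K + \left(\left(F - 5552\right) + 762\right)}} = - \frac{65798}{\frac{1}{42355 + \left(\left(-11310 - 5552\right) + 762\right)}} = - \frac{65798}{\frac{1}{42355 + \left(-16862 + 762\right)}} = - \frac{65798}{\frac{1}{42355 - 16100}} = - \frac{65798}{\frac{1}{26255}} = - 65798 \frac{1}{\frac{1}{26255}} = \left(-65798\right) 26255 = -1727526490$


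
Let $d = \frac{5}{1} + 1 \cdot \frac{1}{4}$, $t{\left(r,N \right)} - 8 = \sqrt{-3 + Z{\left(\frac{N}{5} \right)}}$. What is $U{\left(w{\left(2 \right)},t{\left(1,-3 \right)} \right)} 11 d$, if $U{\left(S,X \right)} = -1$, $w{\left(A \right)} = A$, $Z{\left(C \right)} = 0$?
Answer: $- \frac{231}{4} \approx -57.75$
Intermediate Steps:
$t{\left(r,N \right)} = 8 + i \sqrt{3}$ ($t{\left(r,N \right)} = 8 + \sqrt{-3 + 0} = 8 + \sqrt{-3} = 8 + i \sqrt{3}$)
$d = \frac{21}{4}$ ($d = 5 \cdot 1 + 1 \cdot \frac{1}{4} = 5 + \frac{1}{4} = \frac{21}{4} \approx 5.25$)
$U{\left(w{\left(2 \right)},t{\left(1,-3 \right)} \right)} 11 d = \left(-1\right) 11 \cdot \frac{21}{4} = \left(-11\right) \frac{21}{4} = - \frac{231}{4}$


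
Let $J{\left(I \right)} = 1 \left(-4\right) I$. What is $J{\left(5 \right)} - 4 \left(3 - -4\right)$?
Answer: $-48$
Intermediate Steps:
$J{\left(I \right)} = - 4 I$
$J{\left(5 \right)} - 4 \left(3 - -4\right) = \left(-4\right) 5 - 4 \left(3 - -4\right) = -20 - 4 \left(3 + 4\right) = -20 - 28 = -48$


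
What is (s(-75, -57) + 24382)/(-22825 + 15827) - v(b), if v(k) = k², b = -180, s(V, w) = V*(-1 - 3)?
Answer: -113379941/3499 ≈ -32404.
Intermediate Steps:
s(V, w) = -4*V (s(V, w) = V*(-4) = -4*V)
(s(-75, -57) + 24382)/(-22825 + 15827) - v(b) = (-4*(-75) + 24382)/(-22825 + 15827) - 1*(-180)² = (300 + 24382)/(-6998) - 1*32400 = 24682*(-1/6998) - 32400 = -12341/3499 - 32400 = -113379941/3499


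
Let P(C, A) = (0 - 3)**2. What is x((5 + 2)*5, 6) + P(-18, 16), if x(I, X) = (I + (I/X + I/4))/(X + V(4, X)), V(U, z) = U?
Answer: 335/24 ≈ 13.958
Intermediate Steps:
P(C, A) = 9 (P(C, A) = (-3)**2 = 9)
x(I, X) = (5*I/4 + I/X)/(4 + X) (x(I, X) = (I + (I/X + I/4))/(X + 4) = (I + (I/X + I*(1/4)))/(4 + X) = (I + (I/X + I/4))/(4 + X) = (I + (I/4 + I/X))/(4 + X) = (5*I/4 + I/X)/(4 + X))
x((5 + 2)*5, 6) + P(-18, 16) = (1/4)*((5 + 2)*5)*(4 + 5*6)/(6*(4 + 6)) + 9 = (1/4)*(7*5)*(1/6)*(4 + 30)/10 + 9 = (1/4)*35*(1/6)*(1/10)*34 + 9 = 119/24 + 9 = 335/24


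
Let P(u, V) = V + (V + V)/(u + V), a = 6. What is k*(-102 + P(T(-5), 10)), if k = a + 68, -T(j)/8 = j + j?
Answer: -61124/9 ≈ -6791.6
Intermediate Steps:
T(j) = -16*j (T(j) = -8*(j + j) = -16*j)
P(u, V) = V + 2*V/(V + u) (P(u, V) = V + (2*V)/(V + u) = V + 2*V/(V + u))
k = 74 (k = 6 + 68 = 74)
k*(-102 + P(T(-5), 10)) = 74*(-102 + 10*(2 + 10 - 16*(-5))/(10 - 16*(-5))) = 74*(-102 + 10*(2 + 10 + 80)/(10 + 80)) = 74*(-102 + 10*92/90) = 74*(-102 + 10*(1/90)*92) = 74*(-102 + 92/9) = 74*(-826/9) = -61124/9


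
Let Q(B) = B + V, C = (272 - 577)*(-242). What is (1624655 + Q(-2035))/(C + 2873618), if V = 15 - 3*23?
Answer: 73753/133974 ≈ 0.55050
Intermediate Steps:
C = 73810 (C = -305*(-242) = 73810)
V = -54 (V = 15 - 69 = -54)
Q(B) = -54 + B (Q(B) = B - 54 = -54 + B)
(1624655 + Q(-2035))/(C + 2873618) = (1624655 + (-54 - 2035))/(73810 + 2873618) = (1624655 - 2089)/2947428 = 1622566*(1/2947428) = 73753/133974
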